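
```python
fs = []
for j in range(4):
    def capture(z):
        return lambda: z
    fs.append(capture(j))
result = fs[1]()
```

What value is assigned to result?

Step 1: capture(j) creates a new scope capturing z = j at call time.
Step 2: fs[1] = capture(1), so its lambda captures z = 1.
Step 3: result = 1 (closure factory fixes late binding)

The answer is 1.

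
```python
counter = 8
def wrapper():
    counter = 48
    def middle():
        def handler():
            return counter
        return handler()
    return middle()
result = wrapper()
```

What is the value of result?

Step 1: wrapper() defines counter = 48. middle() and handler() have no local counter.
Step 2: handler() checks local (none), enclosing middle() (none), enclosing wrapper() and finds counter = 48.
Step 3: result = 48

The answer is 48.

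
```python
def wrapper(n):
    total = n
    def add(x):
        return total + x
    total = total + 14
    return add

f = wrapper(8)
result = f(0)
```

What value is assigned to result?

Step 1: wrapper(8) sets total = 8, then total = 8 + 14 = 22.
Step 2: Closures capture by reference, so add sees total = 22.
Step 3: f(0) returns 22 + 0 = 22

The answer is 22.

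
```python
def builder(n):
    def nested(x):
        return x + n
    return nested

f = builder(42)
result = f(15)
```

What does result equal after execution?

Step 1: builder(42) creates a closure that captures n = 42.
Step 2: f(15) calls the closure with x = 15, returning 15 + 42 = 57.
Step 3: result = 57

The answer is 57.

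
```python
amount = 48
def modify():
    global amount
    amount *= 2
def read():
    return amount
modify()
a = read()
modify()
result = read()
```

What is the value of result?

Step 1: amount = 48.
Step 2: First modify(): amount = 48 * 2 = 96.
Step 3: Second modify(): amount = 96 * 2 = 192.
Step 4: read() returns 192

The answer is 192.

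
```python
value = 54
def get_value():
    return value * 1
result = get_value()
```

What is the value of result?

Step 1: value = 54 is defined globally.
Step 2: get_value() looks up value from global scope = 54, then computes 54 * 1 = 54.
Step 3: result = 54

The answer is 54.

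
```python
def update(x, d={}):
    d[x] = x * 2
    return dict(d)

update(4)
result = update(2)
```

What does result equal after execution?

Step 1: Mutable default dict is shared across calls.
Step 2: First call adds 4: 8. Second call adds 2: 4.
Step 3: result = {4: 8, 2: 4}

The answer is {4: 8, 2: 4}.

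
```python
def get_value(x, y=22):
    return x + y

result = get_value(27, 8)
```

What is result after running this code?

Step 1: get_value(27, 8) overrides default y with 8.
Step 2: Returns 27 + 8 = 35.
Step 3: result = 35

The answer is 35.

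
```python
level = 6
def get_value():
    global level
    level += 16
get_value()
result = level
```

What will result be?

Step 1: level = 6 globally.
Step 2: get_value() modifies global level: level += 16 = 22.
Step 3: result = 22

The answer is 22.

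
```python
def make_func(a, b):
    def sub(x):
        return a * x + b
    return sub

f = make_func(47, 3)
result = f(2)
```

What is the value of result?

Step 1: make_func(47, 3) captures a = 47, b = 3.
Step 2: f(2) computes 47 * 2 + 3 = 97.
Step 3: result = 97

The answer is 97.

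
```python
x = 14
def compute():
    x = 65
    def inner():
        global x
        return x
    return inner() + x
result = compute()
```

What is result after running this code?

Step 1: Global x = 14. compute() shadows with local x = 65.
Step 2: inner() uses global keyword, so inner() returns global x = 14.
Step 3: compute() returns 14 + 65 = 79

The answer is 79.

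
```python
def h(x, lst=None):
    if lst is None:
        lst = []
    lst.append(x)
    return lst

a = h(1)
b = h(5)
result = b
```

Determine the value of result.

Step 1: None default with guard creates a NEW list each call.
Step 2: a = [1] (fresh list). b = [5] (another fresh list).
Step 3: result = [5] (this is the fix for mutable default)

The answer is [5].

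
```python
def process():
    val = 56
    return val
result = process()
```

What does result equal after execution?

Step 1: process() defines val = 56 in its local scope.
Step 2: return val finds the local variable val = 56.
Step 3: result = 56

The answer is 56.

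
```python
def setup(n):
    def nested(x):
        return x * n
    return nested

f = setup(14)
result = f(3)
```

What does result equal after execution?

Step 1: setup(14) creates a closure capturing n = 14.
Step 2: f(3) computes 3 * 14 = 42.
Step 3: result = 42

The answer is 42.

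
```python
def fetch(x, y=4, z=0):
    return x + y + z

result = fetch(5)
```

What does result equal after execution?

Step 1: fetch(5) uses defaults y = 4, z = 0.
Step 2: Returns 5 + 4 + 0 = 9.
Step 3: result = 9

The answer is 9.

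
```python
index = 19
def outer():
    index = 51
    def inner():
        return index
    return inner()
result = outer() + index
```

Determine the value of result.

Step 1: Global index = 19. outer() shadows with index = 51.
Step 2: inner() returns enclosing index = 51. outer() = 51.
Step 3: result = 51 + global index (19) = 70

The answer is 70.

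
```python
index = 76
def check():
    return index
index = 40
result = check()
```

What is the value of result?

Step 1: index is first set to 76, then reassigned to 40.
Step 2: check() is called after the reassignment, so it looks up the current global index = 40.
Step 3: result = 40

The answer is 40.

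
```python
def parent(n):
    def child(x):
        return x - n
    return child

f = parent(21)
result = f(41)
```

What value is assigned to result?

Step 1: parent(21) creates a closure capturing n = 21.
Step 2: f(41) computes 41 - 21 = 20.
Step 3: result = 20

The answer is 20.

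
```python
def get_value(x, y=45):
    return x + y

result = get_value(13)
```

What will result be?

Step 1: get_value(13) uses default y = 45.
Step 2: Returns 13 + 45 = 58.
Step 3: result = 58

The answer is 58.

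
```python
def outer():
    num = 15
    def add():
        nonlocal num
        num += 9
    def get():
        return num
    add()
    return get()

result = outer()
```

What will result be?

Step 1: num = 15. add() modifies it via nonlocal, get() reads it.
Step 2: add() makes num = 15 + 9 = 24.
Step 3: get() returns 24. result = 24

The answer is 24.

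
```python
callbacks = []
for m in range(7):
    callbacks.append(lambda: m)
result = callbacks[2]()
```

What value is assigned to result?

Step 1: The loop creates 7 lambdas, all referencing the same variable m.
Step 2: After the loop, m = 6 (final value).
Step 3: callbacks[2]() looks up m at call time and finds 6. This is the late binding gotcha. result = 6

The answer is 6.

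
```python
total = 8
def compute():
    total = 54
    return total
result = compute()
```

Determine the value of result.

Step 1: Global total = 8.
Step 2: compute() creates local total = 54, shadowing the global.
Step 3: Returns local total = 54. result = 54

The answer is 54.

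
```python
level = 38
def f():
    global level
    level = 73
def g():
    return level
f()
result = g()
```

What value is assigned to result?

Step 1: level = 38.
Step 2: f() sets global level = 73.
Step 3: g() reads global level = 73. result = 73

The answer is 73.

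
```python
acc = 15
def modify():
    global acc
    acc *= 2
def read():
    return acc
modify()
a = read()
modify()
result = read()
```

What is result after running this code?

Step 1: acc = 15.
Step 2: First modify(): acc = 15 * 2 = 30.
Step 3: Second modify(): acc = 30 * 2 = 60.
Step 4: read() returns 60

The answer is 60.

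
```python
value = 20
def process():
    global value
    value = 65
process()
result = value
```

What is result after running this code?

Step 1: value = 20 globally.
Step 2: process() declares global value and sets it to 65.
Step 3: After process(), global value = 65. result = 65

The answer is 65.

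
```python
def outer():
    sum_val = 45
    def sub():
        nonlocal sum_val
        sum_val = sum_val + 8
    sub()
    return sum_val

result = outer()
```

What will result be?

Step 1: outer() sets sum_val = 45.
Step 2: sub() uses nonlocal to modify sum_val in outer's scope: sum_val = 45 + 8 = 53.
Step 3: outer() returns the modified sum_val = 53

The answer is 53.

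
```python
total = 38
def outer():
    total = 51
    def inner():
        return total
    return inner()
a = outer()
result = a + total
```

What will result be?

Step 1: outer() has local total = 51. inner() reads from enclosing.
Step 2: outer() returns 51. Global total = 38 unchanged.
Step 3: result = 51 + 38 = 89

The answer is 89.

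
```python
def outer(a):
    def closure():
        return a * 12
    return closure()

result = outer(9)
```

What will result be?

Step 1: outer(9) binds parameter a = 9.
Step 2: closure() accesses a = 9 from enclosing scope.
Step 3: result = 9 * 12 = 108

The answer is 108.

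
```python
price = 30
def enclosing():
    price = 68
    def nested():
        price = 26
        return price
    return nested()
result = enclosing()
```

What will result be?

Step 1: Three scopes define price: global (30), enclosing (68), nested (26).
Step 2: nested() has its own local price = 26, which shadows both enclosing and global.
Step 3: result = 26 (local wins in LEGB)

The answer is 26.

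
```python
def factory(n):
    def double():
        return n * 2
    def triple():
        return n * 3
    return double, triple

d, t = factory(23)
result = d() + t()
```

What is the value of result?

Step 1: Both closures capture the same n = 23.
Step 2: d() = 23 * 2 = 46, t() = 23 * 3 = 69.
Step 3: result = 46 + 69 = 115

The answer is 115.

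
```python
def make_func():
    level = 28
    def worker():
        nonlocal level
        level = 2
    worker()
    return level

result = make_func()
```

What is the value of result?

Step 1: make_func() sets level = 28.
Step 2: worker() uses nonlocal to reassign level = 2.
Step 3: result = 2

The answer is 2.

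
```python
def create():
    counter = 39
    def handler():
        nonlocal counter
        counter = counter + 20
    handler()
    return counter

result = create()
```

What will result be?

Step 1: create() sets counter = 39.
Step 2: handler() uses nonlocal to modify counter in create's scope: counter = 39 + 20 = 59.
Step 3: create() returns the modified counter = 59

The answer is 59.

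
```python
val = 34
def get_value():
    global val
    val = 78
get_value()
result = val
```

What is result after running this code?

Step 1: val = 34 globally.
Step 2: get_value() declares global val and sets it to 78.
Step 3: After get_value(), global val = 78. result = 78

The answer is 78.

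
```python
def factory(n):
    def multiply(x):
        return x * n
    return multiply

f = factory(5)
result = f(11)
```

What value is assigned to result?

Step 1: factory(5) returns multiply closure with n = 5.
Step 2: f(11) computes 11 * 5 = 55.
Step 3: result = 55

The answer is 55.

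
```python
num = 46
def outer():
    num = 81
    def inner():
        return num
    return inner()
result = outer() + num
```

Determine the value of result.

Step 1: Global num = 46. outer() shadows with num = 81.
Step 2: inner() returns enclosing num = 81. outer() = 81.
Step 3: result = 81 + global num (46) = 127

The answer is 127.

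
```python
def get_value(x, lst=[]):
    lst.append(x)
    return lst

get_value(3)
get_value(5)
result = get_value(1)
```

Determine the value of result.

Step 1: Mutable default argument gotcha! The list [] is created once.
Step 2: Each call appends to the SAME list: [3], [3, 5], [3, 5, 1].
Step 3: result = [3, 5, 1]

The answer is [3, 5, 1].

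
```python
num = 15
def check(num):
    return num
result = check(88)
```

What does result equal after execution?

Step 1: Global num = 15.
Step 2: check(88) takes parameter num = 88, which shadows the global.
Step 3: result = 88

The answer is 88.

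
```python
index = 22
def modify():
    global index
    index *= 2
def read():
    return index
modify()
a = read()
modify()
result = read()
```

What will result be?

Step 1: index = 22.
Step 2: First modify(): index = 22 * 2 = 44.
Step 3: Second modify(): index = 44 * 2 = 88.
Step 4: read() returns 88

The answer is 88.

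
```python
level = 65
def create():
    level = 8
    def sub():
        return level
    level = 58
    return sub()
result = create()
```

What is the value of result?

Step 1: create() sets level = 8, then later level = 58.
Step 2: sub() is called after level is reassigned to 58. Closures capture variables by reference, not by value.
Step 3: result = 58

The answer is 58.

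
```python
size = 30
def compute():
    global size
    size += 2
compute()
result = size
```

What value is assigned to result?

Step 1: size = 30 globally.
Step 2: compute() modifies global size: size += 2 = 32.
Step 3: result = 32

The answer is 32.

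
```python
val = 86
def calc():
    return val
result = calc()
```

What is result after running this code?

Step 1: val = 86 is defined in the global scope.
Step 2: calc() looks up val. No local val exists, so Python checks the global scope via LEGB rule and finds val = 86.
Step 3: result = 86

The answer is 86.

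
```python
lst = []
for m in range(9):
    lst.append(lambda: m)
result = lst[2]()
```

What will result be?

Step 1: The loop creates 9 lambdas, all referencing the same variable m.
Step 2: After the loop, m = 8 (final value).
Step 3: lst[2]() looks up m at call time and finds 8. This is the late binding gotcha. result = 8

The answer is 8.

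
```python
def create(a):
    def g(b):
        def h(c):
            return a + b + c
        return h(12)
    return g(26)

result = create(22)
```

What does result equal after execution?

Step 1: a = 22, b = 26, c = 12 across three nested scopes.
Step 2: h() accesses all three via LEGB rule.
Step 3: result = 22 + 26 + 12 = 60

The answer is 60.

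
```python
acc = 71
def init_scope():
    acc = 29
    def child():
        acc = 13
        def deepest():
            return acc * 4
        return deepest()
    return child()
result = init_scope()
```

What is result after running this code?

Step 1: deepest() looks up acc through LEGB: not local, finds acc = 13 in enclosing child().
Step 2: Returns 13 * 4 = 52.
Step 3: result = 52

The answer is 52.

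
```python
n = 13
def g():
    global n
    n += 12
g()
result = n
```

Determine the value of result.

Step 1: n = 13 globally.
Step 2: g() modifies global n: n += 12 = 25.
Step 3: result = 25

The answer is 25.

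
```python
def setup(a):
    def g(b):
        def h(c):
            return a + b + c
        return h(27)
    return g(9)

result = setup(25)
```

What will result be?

Step 1: a = 25, b = 9, c = 27 across three nested scopes.
Step 2: h() accesses all three via LEGB rule.
Step 3: result = 25 + 9 + 27 = 61

The answer is 61.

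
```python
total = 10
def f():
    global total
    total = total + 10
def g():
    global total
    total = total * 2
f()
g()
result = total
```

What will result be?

Step 1: total = 10.
Step 2: f() adds 10: total = 10 + 10 = 20.
Step 3: g() doubles: total = 20 * 2 = 40.
Step 4: result = 40

The answer is 40.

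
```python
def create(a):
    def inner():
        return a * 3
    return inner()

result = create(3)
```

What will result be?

Step 1: create(3) binds parameter a = 3.
Step 2: inner() accesses a = 3 from enclosing scope.
Step 3: result = 3 * 3 = 9

The answer is 9.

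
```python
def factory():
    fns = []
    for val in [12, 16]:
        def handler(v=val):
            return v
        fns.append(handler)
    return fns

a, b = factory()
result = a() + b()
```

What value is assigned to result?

Step 1: Default argument v=val captures val at each iteration.
Step 2: a() returns 12 (captured at first iteration), b() returns 16 (captured at second).
Step 3: result = 12 + 16 = 28

The answer is 28.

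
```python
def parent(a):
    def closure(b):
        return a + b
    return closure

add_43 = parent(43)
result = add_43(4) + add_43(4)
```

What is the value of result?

Step 1: add_43 captures a = 43.
Step 2: add_43(4) = 43 + 4 = 47, called twice.
Step 3: result = 47 + 47 = 94

The answer is 94.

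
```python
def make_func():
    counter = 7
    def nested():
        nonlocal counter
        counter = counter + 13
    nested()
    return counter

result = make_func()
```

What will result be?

Step 1: make_func() sets counter = 7.
Step 2: nested() uses nonlocal to modify counter in make_func's scope: counter = 7 + 13 = 20.
Step 3: make_func() returns the modified counter = 20

The answer is 20.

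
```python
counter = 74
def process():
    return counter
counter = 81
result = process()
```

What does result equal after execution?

Step 1: counter is first set to 74, then reassigned to 81.
Step 2: process() is called after the reassignment, so it looks up the current global counter = 81.
Step 3: result = 81

The answer is 81.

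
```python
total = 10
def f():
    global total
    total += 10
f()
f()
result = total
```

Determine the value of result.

Step 1: total = 10.
Step 2: First f(): total = 10 + 10 = 20.
Step 3: Second f(): total = 20 + 10 = 30. result = 30

The answer is 30.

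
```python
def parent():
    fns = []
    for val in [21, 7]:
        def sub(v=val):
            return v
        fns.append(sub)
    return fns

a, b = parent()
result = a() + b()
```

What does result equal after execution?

Step 1: Default argument v=val captures val at each iteration.
Step 2: a() returns 21 (captured at first iteration), b() returns 7 (captured at second).
Step 3: result = 21 + 7 = 28

The answer is 28.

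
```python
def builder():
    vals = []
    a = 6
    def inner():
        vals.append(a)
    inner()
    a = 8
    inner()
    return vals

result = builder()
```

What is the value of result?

Step 1: a = 6. inner() appends current a to vals.
Step 2: First inner(): appends 6. Then a = 8.
Step 3: Second inner(): appends 8 (closure sees updated a). result = [6, 8]

The answer is [6, 8].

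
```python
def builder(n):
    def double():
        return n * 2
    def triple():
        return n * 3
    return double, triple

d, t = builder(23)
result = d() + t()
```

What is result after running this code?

Step 1: Both closures capture the same n = 23.
Step 2: d() = 23 * 2 = 46, t() = 23 * 3 = 69.
Step 3: result = 46 + 69 = 115

The answer is 115.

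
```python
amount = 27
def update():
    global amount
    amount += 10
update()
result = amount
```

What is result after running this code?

Step 1: amount = 27 globally.
Step 2: update() modifies global amount: amount += 10 = 37.
Step 3: result = 37

The answer is 37.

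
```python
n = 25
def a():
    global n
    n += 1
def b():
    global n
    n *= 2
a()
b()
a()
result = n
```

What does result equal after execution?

Step 1: n = 25.
Step 2: a(): n = 25 + 1 = 26.
Step 3: b(): n = 26 * 2 = 52.
Step 4: a(): n = 52 + 1 = 53

The answer is 53.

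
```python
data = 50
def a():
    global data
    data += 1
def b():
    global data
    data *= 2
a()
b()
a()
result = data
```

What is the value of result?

Step 1: data = 50.
Step 2: a(): data = 50 + 1 = 51.
Step 3: b(): data = 51 * 2 = 102.
Step 4: a(): data = 102 + 1 = 103

The answer is 103.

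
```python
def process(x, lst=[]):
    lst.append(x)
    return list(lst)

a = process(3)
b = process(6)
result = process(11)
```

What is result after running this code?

Step 1: Default list is shared. list() creates copies for return values.
Step 2: Internal list grows: [3] -> [3, 6] -> [3, 6, 11].
Step 3: result = [3, 6, 11]

The answer is [3, 6, 11].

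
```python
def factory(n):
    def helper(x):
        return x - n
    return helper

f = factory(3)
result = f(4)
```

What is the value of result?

Step 1: factory(3) creates a closure capturing n = 3.
Step 2: f(4) computes 4 - 3 = 1.
Step 3: result = 1

The answer is 1.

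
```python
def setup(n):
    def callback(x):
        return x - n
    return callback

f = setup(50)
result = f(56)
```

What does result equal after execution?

Step 1: setup(50) creates a closure capturing n = 50.
Step 2: f(56) computes 56 - 50 = 6.
Step 3: result = 6

The answer is 6.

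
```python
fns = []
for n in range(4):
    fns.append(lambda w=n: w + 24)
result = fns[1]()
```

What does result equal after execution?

Step 1: Default argument w=n captures n's value at definition time.
Step 2: fns[1] was defined when n = 1, so w defaults to 1.
Step 3: result = 1 + 24 = 25 (default arg fixes the late binding issue)

The answer is 25.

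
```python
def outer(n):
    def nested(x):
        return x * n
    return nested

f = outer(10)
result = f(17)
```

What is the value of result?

Step 1: outer(10) creates a closure capturing n = 10.
Step 2: f(17) computes 17 * 10 = 170.
Step 3: result = 170

The answer is 170.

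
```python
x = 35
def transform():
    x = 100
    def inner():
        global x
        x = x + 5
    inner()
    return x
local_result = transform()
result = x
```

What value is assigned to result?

Step 1: Global x = 35. transform() creates local x = 100.
Step 2: inner() declares global x and adds 5: global x = 35 + 5 = 40.
Step 3: transform() returns its local x = 100 (unaffected by inner).
Step 4: result = global x = 40

The answer is 40.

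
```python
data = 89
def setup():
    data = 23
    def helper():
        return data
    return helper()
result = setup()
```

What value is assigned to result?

Step 1: data = 89 globally, but setup() defines data = 23 locally.
Step 2: helper() looks up data. Not in local scope, so checks enclosing scope (setup) and finds data = 23.
Step 3: result = 23

The answer is 23.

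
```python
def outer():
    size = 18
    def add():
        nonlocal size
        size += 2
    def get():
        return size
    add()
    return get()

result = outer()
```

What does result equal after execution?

Step 1: size = 18. add() modifies it via nonlocal, get() reads it.
Step 2: add() makes size = 18 + 2 = 20.
Step 3: get() returns 20. result = 20

The answer is 20.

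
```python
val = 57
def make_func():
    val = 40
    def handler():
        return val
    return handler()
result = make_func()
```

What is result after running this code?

Step 1: val = 57 globally, but make_func() defines val = 40 locally.
Step 2: handler() looks up val. Not in local scope, so checks enclosing scope (make_func) and finds val = 40.
Step 3: result = 40

The answer is 40.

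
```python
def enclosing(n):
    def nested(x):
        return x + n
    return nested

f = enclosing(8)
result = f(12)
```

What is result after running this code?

Step 1: enclosing(8) creates a closure that captures n = 8.
Step 2: f(12) calls the closure with x = 12, returning 12 + 8 = 20.
Step 3: result = 20

The answer is 20.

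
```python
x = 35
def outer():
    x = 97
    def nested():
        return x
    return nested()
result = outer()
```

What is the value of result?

Step 1: x = 35 globally, but outer() defines x = 97 locally.
Step 2: nested() looks up x. Not in local scope, so checks enclosing scope (outer) and finds x = 97.
Step 3: result = 97

The answer is 97.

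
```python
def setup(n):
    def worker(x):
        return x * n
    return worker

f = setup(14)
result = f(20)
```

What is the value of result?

Step 1: setup(14) creates a closure capturing n = 14.
Step 2: f(20) computes 20 * 14 = 280.
Step 3: result = 280

The answer is 280.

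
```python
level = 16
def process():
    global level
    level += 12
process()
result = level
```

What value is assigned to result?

Step 1: level = 16 globally.
Step 2: process() modifies global level: level += 12 = 28.
Step 3: result = 28

The answer is 28.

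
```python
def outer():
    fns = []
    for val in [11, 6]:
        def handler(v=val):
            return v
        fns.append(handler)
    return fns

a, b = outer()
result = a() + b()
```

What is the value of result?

Step 1: Default argument v=val captures val at each iteration.
Step 2: a() returns 11 (captured at first iteration), b() returns 6 (captured at second).
Step 3: result = 11 + 6 = 17

The answer is 17.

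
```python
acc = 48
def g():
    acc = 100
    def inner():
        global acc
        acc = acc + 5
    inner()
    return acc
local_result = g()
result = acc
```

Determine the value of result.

Step 1: Global acc = 48. g() creates local acc = 100.
Step 2: inner() declares global acc and adds 5: global acc = 48 + 5 = 53.
Step 3: g() returns its local acc = 100 (unaffected by inner).
Step 4: result = global acc = 53

The answer is 53.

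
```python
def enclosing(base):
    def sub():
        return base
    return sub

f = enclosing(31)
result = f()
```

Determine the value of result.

Step 1: enclosing(31) creates closure capturing base = 31.
Step 2: f() returns the captured base = 31.
Step 3: result = 31

The answer is 31.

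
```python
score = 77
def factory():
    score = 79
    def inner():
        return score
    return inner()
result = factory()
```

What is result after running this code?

Step 1: score = 77 globally, but factory() defines score = 79 locally.
Step 2: inner() looks up score. Not in local scope, so checks enclosing scope (factory) and finds score = 79.
Step 3: result = 79

The answer is 79.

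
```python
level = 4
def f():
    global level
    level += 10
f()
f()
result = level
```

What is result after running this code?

Step 1: level = 4.
Step 2: First f(): level = 4 + 10 = 14.
Step 3: Second f(): level = 14 + 10 = 24. result = 24

The answer is 24.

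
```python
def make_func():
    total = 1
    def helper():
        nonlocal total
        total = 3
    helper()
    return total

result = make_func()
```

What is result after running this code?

Step 1: make_func() sets total = 1.
Step 2: helper() uses nonlocal to reassign total = 3.
Step 3: result = 3

The answer is 3.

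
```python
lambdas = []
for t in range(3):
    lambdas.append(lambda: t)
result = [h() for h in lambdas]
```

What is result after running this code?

Step 1: All 3 lambdas share the same variable t.
Step 2: After the loop, t = 2.
Step 3: Each call returns 2. result = [2, 2, 2]

The answer is [2, 2, 2].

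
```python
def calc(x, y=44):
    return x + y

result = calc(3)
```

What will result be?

Step 1: calc(3) uses default y = 44.
Step 2: Returns 3 + 44 = 47.
Step 3: result = 47

The answer is 47.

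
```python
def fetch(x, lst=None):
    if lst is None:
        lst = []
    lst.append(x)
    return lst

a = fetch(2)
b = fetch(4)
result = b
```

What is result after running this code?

Step 1: None default with guard creates a NEW list each call.
Step 2: a = [2] (fresh list). b = [4] (another fresh list).
Step 3: result = [4] (this is the fix for mutable default)

The answer is [4].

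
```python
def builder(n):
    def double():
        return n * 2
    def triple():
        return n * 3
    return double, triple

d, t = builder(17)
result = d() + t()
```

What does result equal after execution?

Step 1: Both closures capture the same n = 17.
Step 2: d() = 17 * 2 = 34, t() = 17 * 3 = 51.
Step 3: result = 34 + 51 = 85

The answer is 85.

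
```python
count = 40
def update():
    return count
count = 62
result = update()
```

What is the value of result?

Step 1: count is first set to 40, then reassigned to 62.
Step 2: update() is called after the reassignment, so it looks up the current global count = 62.
Step 3: result = 62

The answer is 62.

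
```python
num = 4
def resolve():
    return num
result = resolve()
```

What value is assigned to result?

Step 1: num = 4 is defined in the global scope.
Step 2: resolve() looks up num. No local num exists, so Python checks the global scope via LEGB rule and finds num = 4.
Step 3: result = 4

The answer is 4.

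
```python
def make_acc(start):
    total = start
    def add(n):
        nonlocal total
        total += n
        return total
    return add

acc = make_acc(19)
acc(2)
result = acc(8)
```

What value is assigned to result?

Step 1: make_acc(19) creates closure with total = 19.
Step 2: First acc(2): total = 19 + 2 = 21.
Step 3: Second acc(8): total = 21 + 8 = 29. result = 29

The answer is 29.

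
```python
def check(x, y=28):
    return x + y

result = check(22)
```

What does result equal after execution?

Step 1: check(22) uses default y = 28.
Step 2: Returns 22 + 28 = 50.
Step 3: result = 50

The answer is 50.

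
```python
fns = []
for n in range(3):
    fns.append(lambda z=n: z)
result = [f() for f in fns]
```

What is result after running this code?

Step 1: Default arg z=n captures n at each iteration.
Step 2: Each lambda has its own default: 0, 1, ..., 2.
Step 3: result = [0, 1, 2]

The answer is [0, 1, 2].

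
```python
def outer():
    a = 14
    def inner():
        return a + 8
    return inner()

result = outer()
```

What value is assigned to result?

Step 1: outer() defines a = 14.
Step 2: inner() reads a = 14 from enclosing scope, returns 14 + 8 = 22.
Step 3: result = 22

The answer is 22.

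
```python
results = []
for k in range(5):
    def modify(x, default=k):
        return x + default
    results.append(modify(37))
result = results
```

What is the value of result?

Step 1: Default argument default=k is evaluated at function definition time.
Step 2: Each iteration creates modify with default = current k value.
Step 3: modify(37) returns 37 + default. results = [37, 38, 39, 40, 41]

The answer is [37, 38, 39, 40, 41].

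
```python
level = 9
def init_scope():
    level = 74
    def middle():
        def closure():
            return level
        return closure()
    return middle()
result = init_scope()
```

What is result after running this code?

Step 1: init_scope() defines level = 74. middle() and closure() have no local level.
Step 2: closure() checks local (none), enclosing middle() (none), enclosing init_scope() and finds level = 74.
Step 3: result = 74

The answer is 74.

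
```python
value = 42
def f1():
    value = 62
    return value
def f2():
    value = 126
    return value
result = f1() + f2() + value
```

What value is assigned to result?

Step 1: Each function shadows global value with its own local.
Step 2: f1() returns 62, f2() returns 126.
Step 3: Global value = 42 is unchanged. result = 62 + 126 + 42 = 230

The answer is 230.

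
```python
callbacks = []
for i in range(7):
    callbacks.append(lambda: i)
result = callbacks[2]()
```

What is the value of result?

Step 1: The loop creates 7 lambdas, all referencing the same variable i.
Step 2: After the loop, i = 6 (final value).
Step 3: callbacks[2]() looks up i at call time and finds 6. This is the late binding gotcha. result = 6

The answer is 6.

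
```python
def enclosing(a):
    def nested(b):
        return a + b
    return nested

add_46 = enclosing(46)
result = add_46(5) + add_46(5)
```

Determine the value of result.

Step 1: add_46 captures a = 46.
Step 2: add_46(5) = 46 + 5 = 51, called twice.
Step 3: result = 51 + 51 = 102

The answer is 102.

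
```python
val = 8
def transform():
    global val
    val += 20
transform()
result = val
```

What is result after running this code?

Step 1: val = 8 globally.
Step 2: transform() modifies global val: val += 20 = 28.
Step 3: result = 28

The answer is 28.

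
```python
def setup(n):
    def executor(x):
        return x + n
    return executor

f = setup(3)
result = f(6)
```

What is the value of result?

Step 1: setup(3) creates a closure that captures n = 3.
Step 2: f(6) calls the closure with x = 6, returning 6 + 3 = 9.
Step 3: result = 9

The answer is 9.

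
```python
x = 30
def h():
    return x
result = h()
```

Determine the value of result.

Step 1: x = 30 is defined in the global scope.
Step 2: h() looks up x. No local x exists, so Python checks the global scope via LEGB rule and finds x = 30.
Step 3: result = 30

The answer is 30.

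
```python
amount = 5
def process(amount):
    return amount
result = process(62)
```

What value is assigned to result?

Step 1: Global amount = 5.
Step 2: process(62) takes parameter amount = 62, which shadows the global.
Step 3: result = 62

The answer is 62.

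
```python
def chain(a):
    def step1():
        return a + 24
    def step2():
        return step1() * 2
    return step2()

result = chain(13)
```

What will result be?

Step 1: chain(13) captures a = 13.
Step 2: step2() calls step1() which returns 13 + 24 = 37.
Step 3: step2() returns 37 * 2 = 74

The answer is 74.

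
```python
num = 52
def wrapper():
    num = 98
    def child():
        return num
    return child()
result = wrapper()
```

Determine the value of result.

Step 1: num = 52 globally, but wrapper() defines num = 98 locally.
Step 2: child() looks up num. Not in local scope, so checks enclosing scope (wrapper) and finds num = 98.
Step 3: result = 98

The answer is 98.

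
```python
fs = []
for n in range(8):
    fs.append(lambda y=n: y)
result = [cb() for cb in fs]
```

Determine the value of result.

Step 1: Default arg y=n captures n at each iteration.
Step 2: Each lambda has its own default: 0, 1, ..., 7.
Step 3: result = [0, 1, 2, 3, 4, 5, 6, 7]

The answer is [0, 1, 2, 3, 4, 5, 6, 7].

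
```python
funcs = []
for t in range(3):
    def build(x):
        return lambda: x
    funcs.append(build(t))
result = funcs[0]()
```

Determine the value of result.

Step 1: build(t) creates a new scope capturing x = t at call time.
Step 2: funcs[0] = build(0), so its lambda captures x = 0.
Step 3: result = 0 (closure factory fixes late binding)

The answer is 0.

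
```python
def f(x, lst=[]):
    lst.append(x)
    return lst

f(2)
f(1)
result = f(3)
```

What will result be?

Step 1: Mutable default argument gotcha! The list [] is created once.
Step 2: Each call appends to the SAME list: [2], [2, 1], [2, 1, 3].
Step 3: result = [2, 1, 3]

The answer is [2, 1, 3].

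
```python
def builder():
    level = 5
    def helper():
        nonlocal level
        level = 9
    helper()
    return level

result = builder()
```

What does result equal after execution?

Step 1: builder() sets level = 5.
Step 2: helper() uses nonlocal to reassign level = 9.
Step 3: result = 9

The answer is 9.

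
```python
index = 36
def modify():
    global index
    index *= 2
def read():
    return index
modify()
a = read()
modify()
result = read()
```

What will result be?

Step 1: index = 36.
Step 2: First modify(): index = 36 * 2 = 72.
Step 3: Second modify(): index = 72 * 2 = 144.
Step 4: read() returns 144

The answer is 144.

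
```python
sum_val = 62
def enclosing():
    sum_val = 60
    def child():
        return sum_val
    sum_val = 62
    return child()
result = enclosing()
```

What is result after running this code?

Step 1: enclosing() sets sum_val = 60, then later sum_val = 62.
Step 2: child() is called after sum_val is reassigned to 62. Closures capture variables by reference, not by value.
Step 3: result = 62

The answer is 62.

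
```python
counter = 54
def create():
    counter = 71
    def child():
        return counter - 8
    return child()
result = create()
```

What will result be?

Step 1: create() shadows global counter with counter = 71.
Step 2: child() finds counter = 71 in enclosing scope, computes 71 - 8 = 63.
Step 3: result = 63

The answer is 63.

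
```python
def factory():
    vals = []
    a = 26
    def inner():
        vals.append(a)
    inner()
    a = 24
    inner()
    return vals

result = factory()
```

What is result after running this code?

Step 1: a = 26. inner() appends current a to vals.
Step 2: First inner(): appends 26. Then a = 24.
Step 3: Second inner(): appends 24 (closure sees updated a). result = [26, 24]

The answer is [26, 24].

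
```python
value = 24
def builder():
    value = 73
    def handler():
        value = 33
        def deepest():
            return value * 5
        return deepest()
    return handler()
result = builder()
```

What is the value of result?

Step 1: deepest() looks up value through LEGB: not local, finds value = 33 in enclosing handler().
Step 2: Returns 33 * 5 = 165.
Step 3: result = 165

The answer is 165.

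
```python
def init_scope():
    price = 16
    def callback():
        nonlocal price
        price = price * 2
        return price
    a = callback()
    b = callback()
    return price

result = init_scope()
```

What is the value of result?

Step 1: price starts at 16.
Step 2: First callback(): price = 16 * 2 = 32.
Step 3: Second callback(): price = 32 * 2 = 64.
Step 4: result = 64

The answer is 64.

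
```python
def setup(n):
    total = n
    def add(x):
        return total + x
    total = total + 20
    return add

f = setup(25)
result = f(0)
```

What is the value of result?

Step 1: setup(25) sets total = 25, then total = 25 + 20 = 45.
Step 2: Closures capture by reference, so add sees total = 45.
Step 3: f(0) returns 45 + 0 = 45

The answer is 45.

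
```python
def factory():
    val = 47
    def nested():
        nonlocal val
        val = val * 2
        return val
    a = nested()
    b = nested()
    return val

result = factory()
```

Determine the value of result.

Step 1: val starts at 47.
Step 2: First nested(): val = 47 * 2 = 94.
Step 3: Second nested(): val = 94 * 2 = 188.
Step 4: result = 188

The answer is 188.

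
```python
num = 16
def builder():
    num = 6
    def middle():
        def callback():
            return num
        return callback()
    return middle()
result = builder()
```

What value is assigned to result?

Step 1: builder() defines num = 6. middle() and callback() have no local num.
Step 2: callback() checks local (none), enclosing middle() (none), enclosing builder() and finds num = 6.
Step 3: result = 6

The answer is 6.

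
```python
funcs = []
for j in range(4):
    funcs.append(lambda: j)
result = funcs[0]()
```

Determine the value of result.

Step 1: The loop creates 4 lambdas, all referencing the same variable j.
Step 2: After the loop, j = 3 (final value).
Step 3: funcs[0]() looks up j at call time and finds 3. This is the late binding gotcha. result = 3

The answer is 3.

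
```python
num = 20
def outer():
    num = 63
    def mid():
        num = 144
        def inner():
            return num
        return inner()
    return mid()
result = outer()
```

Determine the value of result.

Step 1: Three levels of shadowing: global 20, outer 63, mid 144.
Step 2: inner() finds num = 144 in enclosing mid() scope.
Step 3: result = 144

The answer is 144.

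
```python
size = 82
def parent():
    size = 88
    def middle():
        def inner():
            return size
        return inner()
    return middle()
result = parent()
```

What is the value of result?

Step 1: parent() defines size = 88. middle() and inner() have no local size.
Step 2: inner() checks local (none), enclosing middle() (none), enclosing parent() and finds size = 88.
Step 3: result = 88

The answer is 88.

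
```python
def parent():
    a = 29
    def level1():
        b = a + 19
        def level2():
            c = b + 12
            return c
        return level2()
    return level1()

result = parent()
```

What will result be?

Step 1: a = 29. b = a + 19 = 48.
Step 2: c = b + 12 = 48 + 12 = 60.
Step 3: result = 60

The answer is 60.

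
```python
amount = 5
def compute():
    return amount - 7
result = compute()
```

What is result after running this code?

Step 1: amount = 5 is defined globally.
Step 2: compute() looks up amount from global scope = 5, then computes 5 - 7 = -2.
Step 3: result = -2

The answer is -2.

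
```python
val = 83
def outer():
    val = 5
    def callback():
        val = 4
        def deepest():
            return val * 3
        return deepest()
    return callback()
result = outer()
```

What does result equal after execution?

Step 1: deepest() looks up val through LEGB: not local, finds val = 4 in enclosing callback().
Step 2: Returns 4 * 3 = 12.
Step 3: result = 12

The answer is 12.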